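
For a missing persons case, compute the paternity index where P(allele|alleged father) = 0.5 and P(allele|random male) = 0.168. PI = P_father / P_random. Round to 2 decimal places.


Paternity Index calculation:
PI = P(allele|father) / P(allele|random)
PI = 0.5 / 0.168
PI = 2.98

2.98


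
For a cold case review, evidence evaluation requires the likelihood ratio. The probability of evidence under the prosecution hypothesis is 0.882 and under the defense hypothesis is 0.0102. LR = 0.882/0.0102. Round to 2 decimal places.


Likelihood ratio calculation:
LR = P(E|Hp) / P(E|Hd)
LR = 0.882 / 0.0102
LR = 86.47

86.47


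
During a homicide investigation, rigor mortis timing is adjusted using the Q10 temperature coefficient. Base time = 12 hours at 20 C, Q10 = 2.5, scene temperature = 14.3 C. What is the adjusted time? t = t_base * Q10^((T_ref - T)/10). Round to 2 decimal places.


Rigor mortis time adjustment:
Exponent = (T_ref - T_actual) / 10 = (20 - 14.3) / 10 = 0.57
Q10 factor = 2.5^0.57 = 1.68588
t_adjusted = 12 * 1.68588 = 20.23 hours

20.23


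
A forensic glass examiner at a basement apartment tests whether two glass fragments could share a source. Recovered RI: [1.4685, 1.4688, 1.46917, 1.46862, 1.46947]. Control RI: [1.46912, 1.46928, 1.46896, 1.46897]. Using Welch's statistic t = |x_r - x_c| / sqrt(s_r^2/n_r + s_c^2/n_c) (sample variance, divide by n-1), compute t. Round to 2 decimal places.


Welch's t-criterion for glass RI comparison:
Recovered mean = sum / n_r = 7.34456 / 5 = 1.468912
Control mean = sum / n_c = 5.87633 / 4 = 1.4690825
Recovered sample variance s_r^2 = 1.6137e-07
Control sample variance s_c^2 = 2.26917e-08
Welch SE (unpooled) = sqrt(s_r^2/n_r + s_c^2/n_c) = sqrt(3.2274e-08 + 5.67292e-09) = sqrt(3.79469e-08) = 0.0001948
|mean_r - mean_c| = 0.0001705
t = 0.0001705 / 0.0001948 = 0.88

0.88


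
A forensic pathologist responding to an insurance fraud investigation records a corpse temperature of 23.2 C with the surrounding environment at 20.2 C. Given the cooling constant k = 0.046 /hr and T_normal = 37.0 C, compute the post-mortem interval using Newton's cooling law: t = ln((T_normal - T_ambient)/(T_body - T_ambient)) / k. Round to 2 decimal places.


Using Newton's law of cooling:
t = ln((T_normal - T_ambient) / (T_body - T_ambient)) / k
T_normal - T_ambient = 16.8
T_body - T_ambient = 3.0
Ratio = 5.6
ln(ratio) = 1.722767
t = 1.722767 / 0.046 = 37.45 hours

37.45


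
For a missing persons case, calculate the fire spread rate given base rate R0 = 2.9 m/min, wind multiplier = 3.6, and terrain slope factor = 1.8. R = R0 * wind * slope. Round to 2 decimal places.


Fire spread rate calculation:
R = R0 * wind_factor * slope_factor
= 2.9 * 3.6 * 1.8
= 10.44 * 1.8
= 18.79 m/min

18.79


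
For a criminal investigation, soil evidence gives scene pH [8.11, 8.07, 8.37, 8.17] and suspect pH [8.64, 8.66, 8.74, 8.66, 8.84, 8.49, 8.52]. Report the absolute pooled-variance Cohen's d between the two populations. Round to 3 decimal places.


Pooled-variance Cohen's d for soil pH comparison:
Scene mean = 32.72 / 4 = 8.18
Suspect mean = 60.55 / 7 = 8.65
Scene sample variance s_s^2 = 0.017733
Suspect sample variance s_c^2 = 0.0145
Pooled variance = ((n_s-1)*s_s^2 + (n_c-1)*s_c^2) / (n_s + n_c - 2) = 0.015578
Pooled SD = sqrt(0.015578) = 0.124812
Mean difference = -0.47
|d| = |-0.47| / 0.124812 = 3.766

3.766


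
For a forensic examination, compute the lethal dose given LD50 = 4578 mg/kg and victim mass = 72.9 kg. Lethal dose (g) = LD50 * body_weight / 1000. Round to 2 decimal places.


Lethal dose calculation:
Lethal dose = LD50 * body_weight / 1000
= 4578 * 72.9 / 1000
= 333736.2 / 1000
= 333.74 g

333.74


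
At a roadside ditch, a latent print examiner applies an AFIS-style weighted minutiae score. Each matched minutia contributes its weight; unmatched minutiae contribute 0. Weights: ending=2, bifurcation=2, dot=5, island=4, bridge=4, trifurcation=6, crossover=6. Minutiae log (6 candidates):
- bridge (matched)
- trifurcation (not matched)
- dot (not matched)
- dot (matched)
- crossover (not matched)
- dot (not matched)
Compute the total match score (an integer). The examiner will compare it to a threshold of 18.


Weighted minutiae match score:
  bridge: matched, +4 (running total 4)
  trifurcation: not matched, +0
  dot: not matched, +0
  dot: matched, +5 (running total 9)
  crossover: not matched, +0
  dot: not matched, +0
Total score = 9
Threshold = 18; verdict = inconclusive

9


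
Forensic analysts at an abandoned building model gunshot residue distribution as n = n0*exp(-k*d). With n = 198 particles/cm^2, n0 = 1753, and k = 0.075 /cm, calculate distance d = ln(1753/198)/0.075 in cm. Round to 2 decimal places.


GSR distance calculation:
n0/n = 1753 / 198 = 8.853535
ln(n0/n) = 2.180817
d = 2.180817 / 0.075 = 29.08 cm

29.08


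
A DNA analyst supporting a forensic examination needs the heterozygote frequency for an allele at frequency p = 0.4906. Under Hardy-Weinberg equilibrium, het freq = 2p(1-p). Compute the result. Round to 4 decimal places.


Hardy-Weinberg heterozygote frequency:
q = 1 - p = 1 - 0.4906 = 0.5094
2pq = 2 * 0.4906 * 0.5094 = 0.4998

0.4998


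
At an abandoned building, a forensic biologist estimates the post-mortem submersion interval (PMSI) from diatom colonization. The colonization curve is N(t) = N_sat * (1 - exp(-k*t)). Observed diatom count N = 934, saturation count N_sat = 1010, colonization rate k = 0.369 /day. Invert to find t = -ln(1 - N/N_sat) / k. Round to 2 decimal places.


PMSI from diatom colonization curve:
N / N_sat = 934 / 1010 = 0.924752
1 - N/N_sat = 0.075248
ln(1 - N/N_sat) = -2.586966
t = -ln(1 - N/N_sat) / k = -(-2.586966) / 0.369 = 7.01 days

7.01


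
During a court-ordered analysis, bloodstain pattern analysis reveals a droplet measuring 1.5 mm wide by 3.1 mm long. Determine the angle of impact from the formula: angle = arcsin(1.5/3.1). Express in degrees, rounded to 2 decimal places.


Blood spatter impact angle calculation:
width / length = 1.5 / 3.1 = 0.483871
angle = arcsin(0.483871)
angle = 28.94 degrees

28.94


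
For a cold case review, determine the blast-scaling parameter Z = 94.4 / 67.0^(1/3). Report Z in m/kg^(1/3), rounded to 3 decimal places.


Scaled distance calculation:
W^(1/3) = 67.0^(1/3) = 4.061548
Z = R / W^(1/3) = 94.4 / 4.061548
Z = 23.242 m/kg^(1/3)

23.242


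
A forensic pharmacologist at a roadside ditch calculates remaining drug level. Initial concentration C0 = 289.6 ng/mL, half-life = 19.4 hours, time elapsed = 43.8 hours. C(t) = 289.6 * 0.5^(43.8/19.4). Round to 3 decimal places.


Drug concentration decay:
Number of half-lives = t / t_half = 43.8 / 19.4 = 2.257732
Decay factor = 0.5^2.257732 = 0.20910044
C(t) = 289.6 * 0.20910044 = 60.555 ng/mL

60.555


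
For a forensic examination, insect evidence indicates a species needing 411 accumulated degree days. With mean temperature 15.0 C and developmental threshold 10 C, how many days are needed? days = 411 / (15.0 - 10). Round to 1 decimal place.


Insect development time:
Effective temperature = avg_temp - T_base = 15.0 - 10 = 5.0 C
Days = ADD / effective_temp = 411 / 5.0 = 82.2 days

82.2


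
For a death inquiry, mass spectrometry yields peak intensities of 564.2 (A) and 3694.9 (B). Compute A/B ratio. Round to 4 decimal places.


Spectral peak ratio:
Peak A = 564.2 counts
Peak B = 3694.9 counts
Ratio = 564.2 / 3694.9 = 0.1527

0.1527


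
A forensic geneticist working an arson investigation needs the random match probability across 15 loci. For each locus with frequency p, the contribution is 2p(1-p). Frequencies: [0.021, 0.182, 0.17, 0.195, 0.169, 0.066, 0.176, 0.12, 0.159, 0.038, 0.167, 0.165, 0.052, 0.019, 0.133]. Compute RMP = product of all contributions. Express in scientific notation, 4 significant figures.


Computing RMP for 15 loci:
Locus 1: 2 * 0.021 * 0.979 = 0.041118
Locus 2: 2 * 0.182 * 0.818 = 0.297752
Locus 3: 2 * 0.17 * 0.83 = 0.2822
Locus 4: 2 * 0.195 * 0.805 = 0.31395
Locus 5: 2 * 0.169 * 0.831 = 0.280878
Locus 6: 2 * 0.066 * 0.934 = 0.123288
Locus 7: 2 * 0.176 * 0.824 = 0.290048
Locus 8: 2 * 0.12 * 0.88 = 0.2112
Locus 9: 2 * 0.159 * 0.841 = 0.267438
Locus 10: 2 * 0.038 * 0.962 = 0.073112
Locus 11: 2 * 0.167 * 0.833 = 0.278222
Locus 12: 2 * 0.165 * 0.835 = 0.27555
Locus 13: 2 * 0.052 * 0.948 = 0.098592
Locus 14: 2 * 0.019 * 0.981 = 0.037278
Locus 15: 2 * 0.133 * 0.867 = 0.230622
RMP = 2.924e-12

2.924e-12


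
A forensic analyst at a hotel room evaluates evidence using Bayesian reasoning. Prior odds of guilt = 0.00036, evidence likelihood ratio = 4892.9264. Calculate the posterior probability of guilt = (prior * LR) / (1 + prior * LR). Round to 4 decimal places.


Bayesian evidence evaluation:
Posterior odds = prior_odds * LR = 0.00036 * 4892.9264 = 1.761454
Posterior probability = posterior_odds / (1 + posterior_odds)
= 1.761454 / (1 + 1.761454)
= 1.761454 / 2.761454
= 0.6379

0.6379


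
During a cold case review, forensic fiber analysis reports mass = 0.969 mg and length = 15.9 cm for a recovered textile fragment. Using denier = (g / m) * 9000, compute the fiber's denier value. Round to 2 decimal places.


Denier calculation:
Mass in grams = 0.969 mg / 1000 = 0.000969 g
Length in meters = 15.9 cm / 100 = 0.159 m
Linear density = mass / length = 0.000969 / 0.159 = 0.00609434 g/m
Denier = (g/m) * 9000 = 0.00609434 * 9000 = 54.85

54.85


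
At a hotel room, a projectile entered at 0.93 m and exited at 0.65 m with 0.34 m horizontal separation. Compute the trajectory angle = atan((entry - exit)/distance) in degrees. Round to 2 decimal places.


Bullet trajectory angle:
Height difference = 0.93 - 0.65 = 0.28 m
angle = atan(0.28 / 0.34)
angle = atan(0.823529)
angle = 39.47 degrees

39.47


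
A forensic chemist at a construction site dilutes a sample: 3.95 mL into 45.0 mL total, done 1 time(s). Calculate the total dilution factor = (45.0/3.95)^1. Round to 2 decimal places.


Dilution factor calculation:
Single dilution = V_total / V_sample = 45.0 / 3.95 ≈ 11.392405
Number of dilutions = 1
Total DF = (45.0 / 3.95)^1 (full precision, rounded at the end) = 11.39

11.39


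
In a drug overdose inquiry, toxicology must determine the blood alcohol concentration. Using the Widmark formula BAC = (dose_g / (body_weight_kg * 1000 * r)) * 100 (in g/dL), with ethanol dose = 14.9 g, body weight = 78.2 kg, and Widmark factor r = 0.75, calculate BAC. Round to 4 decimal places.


Applying the Widmark formula:
BAC = (dose_g / (body_wt * 1000 * r)) * 100
Denominator = 78.2 * 1000 * 0.75 = 58650
BAC = (14.9 / 58650) * 100
BAC = 0.0254 g/dL

0.0254


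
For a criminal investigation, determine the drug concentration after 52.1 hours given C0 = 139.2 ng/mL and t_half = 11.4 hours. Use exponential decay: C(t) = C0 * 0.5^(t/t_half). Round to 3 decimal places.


Drug concentration decay:
Number of half-lives = t / t_half = 52.1 / 11.4 = 4.570175
Decay factor = 0.5^4.570175 = 0.04209594
C(t) = 139.2 * 0.04209594 = 5.860 ng/mL

5.860


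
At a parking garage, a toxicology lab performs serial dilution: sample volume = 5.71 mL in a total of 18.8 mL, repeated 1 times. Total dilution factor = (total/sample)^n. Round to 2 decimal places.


Dilution factor calculation:
Single dilution = V_total / V_sample = 18.8 / 5.71 ≈ 3.292469
Number of dilutions = 1
Total DF = (18.8 / 5.71)^1 (full precision, rounded at the end) = 3.29

3.29


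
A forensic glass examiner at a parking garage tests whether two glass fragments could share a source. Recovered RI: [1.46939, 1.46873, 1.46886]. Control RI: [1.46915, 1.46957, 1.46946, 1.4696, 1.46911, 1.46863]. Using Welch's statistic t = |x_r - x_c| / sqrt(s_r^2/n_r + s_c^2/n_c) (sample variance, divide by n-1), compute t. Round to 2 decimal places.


Welch's t-criterion for glass RI comparison:
Recovered mean = sum / n_r = 4.40698 / 3 = 1.4689933
Control mean = sum / n_c = 8.81552 / 6 = 1.4692533
Recovered sample variance s_r^2 = 1.22233e-07
Control sample variance s_c^2 = 1.36587e-07
Welch SE (unpooled) = sqrt(s_r^2/n_r + s_c^2/n_c) = sqrt(4.07444e-08 + 2.27644e-08) = sqrt(6.35088e-08) = 0.00025201
|mean_r - mean_c| = 0.00026
t = 0.00026 / 0.00025201 = 1.03

1.03


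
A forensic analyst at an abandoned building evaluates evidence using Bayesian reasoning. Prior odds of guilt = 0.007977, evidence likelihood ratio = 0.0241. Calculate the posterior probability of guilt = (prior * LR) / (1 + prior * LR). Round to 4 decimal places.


Bayesian evidence evaluation:
Posterior odds = prior_odds * LR = 0.007977 * 0.0241 = 0.0001922457
Posterior probability = posterior_odds / (1 + posterior_odds)
= 0.0001922457 / (1 + 0.0001922457)
= 0.0001922457 / 1.0001922457
= 0.0002

0.0002


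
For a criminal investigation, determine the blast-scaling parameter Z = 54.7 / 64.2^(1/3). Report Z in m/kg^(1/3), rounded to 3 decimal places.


Scaled distance calculation:
W^(1/3) = 64.2^(1/3) = 4.004162
Z = R / W^(1/3) = 54.7 / 4.004162
Z = 13.661 m/kg^(1/3)

13.661


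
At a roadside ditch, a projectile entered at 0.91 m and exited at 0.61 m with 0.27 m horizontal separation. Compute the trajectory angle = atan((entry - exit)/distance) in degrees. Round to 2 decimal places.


Bullet trajectory angle:
Height difference = 0.91 - 0.61 = 0.3 m
angle = atan(0.3 / 0.27)
angle = atan(1.111111)
angle = 48.01 degrees

48.01


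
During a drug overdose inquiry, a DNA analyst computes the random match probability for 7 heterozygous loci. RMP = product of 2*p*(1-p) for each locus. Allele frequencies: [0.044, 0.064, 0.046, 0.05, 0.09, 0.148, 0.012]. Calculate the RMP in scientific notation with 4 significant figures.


Computing RMP for 7 loci:
Locus 1: 2 * 0.044 * 0.956 = 0.084128
Locus 2: 2 * 0.064 * 0.936 = 0.119808
Locus 3: 2 * 0.046 * 0.954 = 0.087768
Locus 4: 2 * 0.05 * 0.95 = 0.095
Locus 5: 2 * 0.09 * 0.91 = 0.1638
Locus 6: 2 * 0.148 * 0.852 = 0.252192
Locus 7: 2 * 0.012 * 0.988 = 0.023712
RMP = 8.232e-08

8.232e-08


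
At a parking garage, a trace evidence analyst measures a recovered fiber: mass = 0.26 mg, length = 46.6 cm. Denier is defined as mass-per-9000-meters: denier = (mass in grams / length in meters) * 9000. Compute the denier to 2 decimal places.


Denier calculation:
Mass in grams = 0.26 mg / 1000 = 0.00026 g
Length in meters = 46.6 cm / 100 = 0.466 m
Linear density = mass / length = 0.00026 / 0.466 = 0.00055794 g/m
Denier = (g/m) * 9000 = 0.00055794 * 9000 = 5.02

5.02


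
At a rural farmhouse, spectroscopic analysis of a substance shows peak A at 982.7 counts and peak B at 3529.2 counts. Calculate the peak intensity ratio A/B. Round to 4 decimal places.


Spectral peak ratio:
Peak A = 982.7 counts
Peak B = 3529.2 counts
Ratio = 982.7 / 3529.2 = 0.2784

0.2784


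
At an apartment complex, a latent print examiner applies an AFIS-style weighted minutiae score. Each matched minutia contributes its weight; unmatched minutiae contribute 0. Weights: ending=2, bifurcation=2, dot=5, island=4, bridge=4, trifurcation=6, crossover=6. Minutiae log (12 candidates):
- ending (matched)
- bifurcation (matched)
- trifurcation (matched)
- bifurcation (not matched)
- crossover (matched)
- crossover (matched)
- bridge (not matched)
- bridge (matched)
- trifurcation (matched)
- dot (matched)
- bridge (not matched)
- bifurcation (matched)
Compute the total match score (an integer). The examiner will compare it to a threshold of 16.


Weighted minutiae match score:
  ending: matched, +2 (running total 2)
  bifurcation: matched, +2 (running total 4)
  trifurcation: matched, +6 (running total 10)
  bifurcation: not matched, +0
  crossover: matched, +6 (running total 16)
  crossover: matched, +6 (running total 22)
  bridge: not matched, +0
  bridge: matched, +4 (running total 26)
  trifurcation: matched, +6 (running total 32)
  dot: matched, +5 (running total 37)
  bridge: not matched, +0
  bifurcation: matched, +2 (running total 39)
Total score = 39
Threshold = 16; verdict = identification

39


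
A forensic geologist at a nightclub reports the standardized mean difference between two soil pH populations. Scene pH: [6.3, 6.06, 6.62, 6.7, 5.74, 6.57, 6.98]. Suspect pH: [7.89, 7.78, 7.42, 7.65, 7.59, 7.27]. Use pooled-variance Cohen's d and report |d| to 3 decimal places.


Pooled-variance Cohen's d for soil pH comparison:
Scene mean = 44.97 / 7 = 6.424286
Suspect mean = 45.6 / 6 = 7.6
Scene sample variance s_s^2 = 0.176795
Suspect sample variance s_c^2 = 0.05208
Pooled variance = ((n_s-1)*s_s^2 + (n_c-1)*s_c^2) / (n_s + n_c - 2) = 0.120106
Pooled SD = sqrt(0.120106) = 0.346563
Mean difference = -1.175714
|d| = |-1.175714| / 0.346563 = 3.392

3.392


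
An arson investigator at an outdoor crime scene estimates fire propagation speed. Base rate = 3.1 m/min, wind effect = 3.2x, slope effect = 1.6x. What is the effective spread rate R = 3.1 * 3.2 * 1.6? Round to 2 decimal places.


Fire spread rate calculation:
R = R0 * wind_factor * slope_factor
= 3.1 * 3.2 * 1.6
= 9.92 * 1.6
= 15.87 m/min

15.87


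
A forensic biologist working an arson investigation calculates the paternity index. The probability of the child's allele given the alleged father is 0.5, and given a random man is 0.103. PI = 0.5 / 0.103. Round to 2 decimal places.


Paternity Index calculation:
PI = P(allele|father) / P(allele|random)
PI = 0.5 / 0.103
PI = 4.85

4.85


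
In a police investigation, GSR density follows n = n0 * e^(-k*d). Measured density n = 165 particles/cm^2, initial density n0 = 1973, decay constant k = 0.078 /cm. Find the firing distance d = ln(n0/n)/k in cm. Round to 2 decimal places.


GSR distance calculation:
n0/n = 1973 / 165 = 11.957576
ln(n0/n) = 2.481365
d = 2.481365 / 0.078 = 31.81 cm

31.81


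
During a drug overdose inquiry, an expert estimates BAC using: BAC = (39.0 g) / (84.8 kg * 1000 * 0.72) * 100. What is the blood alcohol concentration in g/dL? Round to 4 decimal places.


Applying the Widmark formula:
BAC = (dose_g / (body_wt * 1000 * r)) * 100
Denominator = 84.8 * 1000 * 0.72 = 61056
BAC = (39.0 / 61056) * 100
BAC = 0.0639 g/dL

0.0639


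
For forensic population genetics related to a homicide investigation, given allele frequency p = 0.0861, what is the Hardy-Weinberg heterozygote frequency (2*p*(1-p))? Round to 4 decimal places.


Hardy-Weinberg heterozygote frequency:
q = 1 - p = 1 - 0.0861 = 0.9139
2pq = 2 * 0.0861 * 0.9139 = 0.1574

0.1574


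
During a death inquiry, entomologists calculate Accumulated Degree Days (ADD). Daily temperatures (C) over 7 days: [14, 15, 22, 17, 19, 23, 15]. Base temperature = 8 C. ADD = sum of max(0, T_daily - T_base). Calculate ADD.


Computing ADD day by day:
Day 1: max(0, 14 - 8) = 6
Day 2: max(0, 15 - 8) = 7
Day 3: max(0, 22 - 8) = 14
Day 4: max(0, 17 - 8) = 9
Day 5: max(0, 19 - 8) = 11
Day 6: max(0, 23 - 8) = 15
Day 7: max(0, 15 - 8) = 7
Total ADD = 69

69


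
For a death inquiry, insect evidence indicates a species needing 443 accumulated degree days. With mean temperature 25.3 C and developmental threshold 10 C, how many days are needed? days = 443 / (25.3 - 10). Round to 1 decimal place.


Insect development time:
Effective temperature = avg_temp - T_base = 25.3 - 10 = 15.3 C
Days = ADD / effective_temp = 443 / 15.3 = 29.0 days

29.0


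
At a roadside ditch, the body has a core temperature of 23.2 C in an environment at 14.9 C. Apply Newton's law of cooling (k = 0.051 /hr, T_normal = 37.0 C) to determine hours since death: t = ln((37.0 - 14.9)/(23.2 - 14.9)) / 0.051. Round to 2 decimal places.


Using Newton's law of cooling:
t = ln((T_normal - T_ambient) / (T_body - T_ambient)) / k
T_normal - T_ambient = 22.1
T_body - T_ambient = 8.3
Ratio = 2.662651
ln(ratio) = 0.979322
t = 0.979322 / 0.051 = 19.20 hours

19.20


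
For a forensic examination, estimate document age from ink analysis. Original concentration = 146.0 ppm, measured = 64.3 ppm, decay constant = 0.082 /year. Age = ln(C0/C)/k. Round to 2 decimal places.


Document age estimation:
C0/C = 146.0 / 64.3 = 2.270607
ln(C0/C) = 0.820047
t = 0.820047 / 0.082 = 10.00 years

10.00


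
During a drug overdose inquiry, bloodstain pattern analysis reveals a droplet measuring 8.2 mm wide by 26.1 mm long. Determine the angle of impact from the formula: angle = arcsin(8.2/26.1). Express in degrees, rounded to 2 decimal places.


Blood spatter impact angle calculation:
width / length = 8.2 / 26.1 = 0.314176
angle = arcsin(0.314176)
angle = 18.31 degrees

18.31


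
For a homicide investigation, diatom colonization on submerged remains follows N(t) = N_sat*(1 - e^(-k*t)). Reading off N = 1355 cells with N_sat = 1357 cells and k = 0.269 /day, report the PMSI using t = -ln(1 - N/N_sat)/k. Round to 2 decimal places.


PMSI from diatom colonization curve:
N / N_sat = 1355 / 1357 = 0.998526
1 - N/N_sat = 0.001474
ln(1 - N/N_sat) = -6.519775
t = -ln(1 - N/N_sat) / k = -(-6.519775) / 0.269 = 24.24 days

24.24


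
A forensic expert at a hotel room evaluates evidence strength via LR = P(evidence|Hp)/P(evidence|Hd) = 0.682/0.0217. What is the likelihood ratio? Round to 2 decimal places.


Likelihood ratio calculation:
LR = P(E|Hp) / P(E|Hd)
LR = 0.682 / 0.0217
LR = 31.43

31.43


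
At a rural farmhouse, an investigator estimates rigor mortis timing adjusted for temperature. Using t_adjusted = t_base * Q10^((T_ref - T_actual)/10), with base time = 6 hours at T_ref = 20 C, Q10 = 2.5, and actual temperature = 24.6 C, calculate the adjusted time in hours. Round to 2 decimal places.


Rigor mortis time adjustment:
Exponent = (T_ref - T_actual) / 10 = (20 - 24.6) / 10 = -0.46
Q10 factor = 2.5^-0.46 = 0.65607
t_adjusted = 6 * 0.65607 = 3.94 hours

3.94


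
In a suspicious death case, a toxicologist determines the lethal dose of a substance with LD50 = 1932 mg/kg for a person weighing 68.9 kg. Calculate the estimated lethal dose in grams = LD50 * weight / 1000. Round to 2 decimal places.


Lethal dose calculation:
Lethal dose = LD50 * body_weight / 1000
= 1932 * 68.9 / 1000
= 133114.8 / 1000
= 133.11 g

133.11


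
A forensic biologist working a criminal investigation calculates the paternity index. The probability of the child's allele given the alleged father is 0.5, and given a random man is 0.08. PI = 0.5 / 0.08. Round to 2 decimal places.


Paternity Index calculation:
PI = P(allele|father) / P(allele|random)
PI = 0.5 / 0.08
PI = 6.25

6.25


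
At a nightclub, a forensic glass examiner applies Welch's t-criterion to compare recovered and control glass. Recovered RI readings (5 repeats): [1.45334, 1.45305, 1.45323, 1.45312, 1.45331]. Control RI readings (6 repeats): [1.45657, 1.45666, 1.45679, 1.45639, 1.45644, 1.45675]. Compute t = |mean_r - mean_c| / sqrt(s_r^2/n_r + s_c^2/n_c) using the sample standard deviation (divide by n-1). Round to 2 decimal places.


Welch's t-criterion for glass RI comparison:
Recovered mean = sum / n_r = 7.26605 / 5 = 1.45321
Control mean = sum / n_c = 8.7396 / 6 = 1.4566
Recovered sample variance s_r^2 = 1.525e-08
Control sample variance s_c^2 = 2.656e-08
Welch SE (unpooled) = sqrt(s_r^2/n_r + s_c^2/n_c) = sqrt(3.05e-09 + 4.42667e-09) = sqrt(7.47667e-09) = 8.64677e-05
|mean_r - mean_c| = 0.00339
t = 0.00339 / 8.64677e-05 = 39.21

39.21


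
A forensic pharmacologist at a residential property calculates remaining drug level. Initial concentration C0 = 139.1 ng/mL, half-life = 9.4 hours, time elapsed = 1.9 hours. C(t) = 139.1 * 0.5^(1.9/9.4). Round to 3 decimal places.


Drug concentration decay:
Number of half-lives = t / t_half = 1.9 / 9.4 = 0.202128
Decay factor = 0.5^0.202128 = 0.86926743
C(t) = 139.1 * 0.86926743 = 120.915 ng/mL

120.915


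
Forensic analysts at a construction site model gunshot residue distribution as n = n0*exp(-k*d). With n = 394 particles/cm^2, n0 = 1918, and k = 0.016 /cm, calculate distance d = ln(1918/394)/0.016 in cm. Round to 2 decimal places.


GSR distance calculation:
n0/n = 1918 / 394 = 4.86802
ln(n0/n) = 1.582687
d = 1.582687 / 0.016 = 98.92 cm

98.92


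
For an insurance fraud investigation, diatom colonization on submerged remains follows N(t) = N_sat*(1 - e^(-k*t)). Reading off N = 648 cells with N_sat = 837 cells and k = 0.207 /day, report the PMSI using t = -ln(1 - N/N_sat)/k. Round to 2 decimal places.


PMSI from diatom colonization curve:
N / N_sat = 648 / 837 = 0.774194
1 - N/N_sat = 0.225806
ln(1 - N/N_sat) = -1.488079
t = -ln(1 - N/N_sat) / k = -(-1.488079) / 0.207 = 7.19 days

7.19


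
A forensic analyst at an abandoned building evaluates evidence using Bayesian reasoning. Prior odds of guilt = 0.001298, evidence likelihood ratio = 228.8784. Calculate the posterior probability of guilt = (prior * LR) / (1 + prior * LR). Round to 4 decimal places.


Bayesian evidence evaluation:
Posterior odds = prior_odds * LR = 0.001298 * 228.8784 = 0.2970842
Posterior probability = posterior_odds / (1 + posterior_odds)
= 0.2970842 / (1 + 0.2970842)
= 0.2970842 / 1.2970842
= 0.2290

0.2290


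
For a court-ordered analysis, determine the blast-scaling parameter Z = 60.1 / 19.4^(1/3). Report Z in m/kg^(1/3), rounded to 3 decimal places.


Scaled distance calculation:
W^(1/3) = 19.4^(1/3) = 2.686997
Z = R / W^(1/3) = 60.1 / 2.686997
Z = 22.367 m/kg^(1/3)

22.367


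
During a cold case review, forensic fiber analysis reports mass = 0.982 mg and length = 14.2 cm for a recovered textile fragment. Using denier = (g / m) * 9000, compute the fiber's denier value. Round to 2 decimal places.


Denier calculation:
Mass in grams = 0.982 mg / 1000 = 0.000982 g
Length in meters = 14.2 cm / 100 = 0.142 m
Linear density = mass / length = 0.000982 / 0.142 = 0.00691549 g/m
Denier = (g/m) * 9000 = 0.00691549 * 9000 = 62.24

62.24


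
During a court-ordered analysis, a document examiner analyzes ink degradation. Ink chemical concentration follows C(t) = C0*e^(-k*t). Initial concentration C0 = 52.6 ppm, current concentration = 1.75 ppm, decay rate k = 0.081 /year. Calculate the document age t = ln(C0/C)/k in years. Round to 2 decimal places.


Document age estimation:
C0/C = 52.6 / 1.75 = 30.057143
ln(C0/C) = 3.4031
t = 3.4031 / 0.081 = 42.01 years

42.01


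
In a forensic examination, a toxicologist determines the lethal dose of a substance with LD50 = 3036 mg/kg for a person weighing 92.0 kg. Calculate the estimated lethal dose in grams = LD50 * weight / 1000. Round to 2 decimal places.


Lethal dose calculation:
Lethal dose = LD50 * body_weight / 1000
= 3036 * 92.0 / 1000
= 279312 / 1000
= 279.31 g

279.31


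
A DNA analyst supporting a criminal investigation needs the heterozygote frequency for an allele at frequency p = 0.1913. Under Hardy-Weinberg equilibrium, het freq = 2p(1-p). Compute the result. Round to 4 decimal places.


Hardy-Weinberg heterozygote frequency:
q = 1 - p = 1 - 0.1913 = 0.8087
2pq = 2 * 0.1913 * 0.8087 = 0.3094

0.3094


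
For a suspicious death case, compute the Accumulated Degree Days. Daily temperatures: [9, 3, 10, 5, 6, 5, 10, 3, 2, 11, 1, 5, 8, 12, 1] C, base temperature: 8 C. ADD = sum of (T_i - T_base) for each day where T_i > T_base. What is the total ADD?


Computing ADD day by day:
Day 1: max(0, 9 - 8) = 1
Day 2: max(0, 3 - 8) = 0
Day 3: max(0, 10 - 8) = 2
Day 4: max(0, 5 - 8) = 0
Day 5: max(0, 6 - 8) = 0
Day 6: max(0, 5 - 8) = 0
Day 7: max(0, 10 - 8) = 2
Day 8: max(0, 3 - 8) = 0
Day 9: max(0, 2 - 8) = 0
Day 10: max(0, 11 - 8) = 3
Day 11: max(0, 1 - 8) = 0
Day 12: max(0, 5 - 8) = 0
Day 13: max(0, 8 - 8) = 0
Day 14: max(0, 12 - 8) = 4
Day 15: max(0, 1 - 8) = 0
Total ADD = 12

12


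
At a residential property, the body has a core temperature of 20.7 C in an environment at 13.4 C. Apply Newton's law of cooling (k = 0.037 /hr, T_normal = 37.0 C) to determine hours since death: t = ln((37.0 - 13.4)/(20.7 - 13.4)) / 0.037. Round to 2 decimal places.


Using Newton's law of cooling:
t = ln((T_normal - T_ambient) / (T_body - T_ambient)) / k
T_normal - T_ambient = 23.6
T_body - T_ambient = 7.3
Ratio = 3.232877
ln(ratio) = 1.173372
t = 1.173372 / 0.037 = 31.71 hours

31.71


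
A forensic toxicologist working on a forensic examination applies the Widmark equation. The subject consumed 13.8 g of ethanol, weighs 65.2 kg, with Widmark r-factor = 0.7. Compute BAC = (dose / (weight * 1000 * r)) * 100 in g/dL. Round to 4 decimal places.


Applying the Widmark formula:
BAC = (dose_g / (body_wt * 1000 * r)) * 100
Denominator = 65.2 * 1000 * 0.7 = 45640
BAC = (13.8 / 45640) * 100
BAC = 0.0302 g/dL

0.0302


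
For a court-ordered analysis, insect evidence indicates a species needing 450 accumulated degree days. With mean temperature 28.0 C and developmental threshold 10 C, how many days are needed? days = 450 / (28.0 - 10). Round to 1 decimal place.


Insect development time:
Effective temperature = avg_temp - T_base = 28.0 - 10 = 18.0 C
Days = ADD / effective_temp = 450 / 18.0 = 25.0 days

25.0


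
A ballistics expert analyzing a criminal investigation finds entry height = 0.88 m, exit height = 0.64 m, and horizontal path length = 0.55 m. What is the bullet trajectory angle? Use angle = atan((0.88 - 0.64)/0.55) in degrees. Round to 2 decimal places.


Bullet trajectory angle:
Height difference = 0.88 - 0.64 = 0.24 m
angle = atan(0.24 / 0.55)
angle = atan(0.436364)
angle = 23.57 degrees

23.57


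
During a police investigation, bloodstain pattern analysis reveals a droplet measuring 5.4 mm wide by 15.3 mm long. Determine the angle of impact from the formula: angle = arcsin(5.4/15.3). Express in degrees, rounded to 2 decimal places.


Blood spatter impact angle calculation:
width / length = 5.4 / 15.3 = 0.352941
angle = arcsin(0.352941)
angle = 20.67 degrees

20.67


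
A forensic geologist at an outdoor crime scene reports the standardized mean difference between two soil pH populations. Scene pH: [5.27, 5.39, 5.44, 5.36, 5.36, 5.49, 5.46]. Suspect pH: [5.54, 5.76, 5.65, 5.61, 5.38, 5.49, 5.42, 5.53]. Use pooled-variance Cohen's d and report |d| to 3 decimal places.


Pooled-variance Cohen's d for soil pH comparison:
Scene mean = 37.77 / 7 = 5.395714
Suspect mean = 44.38 / 8 = 5.5475
Scene sample variance s_s^2 = 0.005562
Suspect sample variance s_c^2 = 0.015364
Pooled variance = ((n_s-1)*s_s^2 + (n_c-1)*s_c^2) / (n_s + n_c - 2) = 0.01084
Pooled SD = sqrt(0.01084) = 0.104115
Mean difference = -0.151786
|d| = |-0.151786| / 0.104115 = 1.458

1.458


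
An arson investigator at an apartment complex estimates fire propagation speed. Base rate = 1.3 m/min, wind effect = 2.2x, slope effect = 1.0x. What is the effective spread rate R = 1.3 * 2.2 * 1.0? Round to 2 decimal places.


Fire spread rate calculation:
R = R0 * wind_factor * slope_factor
= 1.3 * 2.2 * 1.0
= 2.86 * 1.0
= 2.86 m/min

2.86


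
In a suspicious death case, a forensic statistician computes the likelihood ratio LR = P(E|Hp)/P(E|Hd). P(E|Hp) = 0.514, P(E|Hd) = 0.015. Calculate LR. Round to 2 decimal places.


Likelihood ratio calculation:
LR = P(E|Hp) / P(E|Hd)
LR = 0.514 / 0.015
LR = 34.27

34.27


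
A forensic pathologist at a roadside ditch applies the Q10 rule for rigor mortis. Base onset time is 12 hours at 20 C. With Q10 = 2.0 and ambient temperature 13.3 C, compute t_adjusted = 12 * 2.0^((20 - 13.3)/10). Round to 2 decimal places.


Rigor mortis time adjustment:
Exponent = (T_ref - T_actual) / 10 = (20 - 13.3) / 10 = 0.67
Q10 factor = 2.0^0.67 = 1.59107
t_adjusted = 12 * 1.59107 = 19.09 hours

19.09


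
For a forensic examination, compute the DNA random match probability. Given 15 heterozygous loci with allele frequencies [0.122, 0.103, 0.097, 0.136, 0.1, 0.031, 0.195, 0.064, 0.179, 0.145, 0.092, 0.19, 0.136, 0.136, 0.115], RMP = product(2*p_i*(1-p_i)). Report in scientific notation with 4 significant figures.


Computing RMP for 15 loci:
Locus 1: 2 * 0.122 * 0.878 = 0.214232
Locus 2: 2 * 0.103 * 0.897 = 0.184782
Locus 3: 2 * 0.097 * 0.903 = 0.175182
Locus 4: 2 * 0.136 * 0.864 = 0.235008
Locus 5: 2 * 0.1 * 0.9 = 0.18
Locus 6: 2 * 0.031 * 0.969 = 0.060078
Locus 7: 2 * 0.195 * 0.805 = 0.31395
Locus 8: 2 * 0.064 * 0.936 = 0.119808
Locus 9: 2 * 0.179 * 0.821 = 0.293918
Locus 10: 2 * 0.145 * 0.855 = 0.24795
Locus 11: 2 * 0.092 * 0.908 = 0.167072
Locus 12: 2 * 0.19 * 0.81 = 0.3078
Locus 13: 2 * 0.136 * 0.864 = 0.235008
Locus 14: 2 * 0.136 * 0.864 = 0.235008
Locus 15: 2 * 0.115 * 0.885 = 0.20355
RMP = 2.793e-11

2.793e-11


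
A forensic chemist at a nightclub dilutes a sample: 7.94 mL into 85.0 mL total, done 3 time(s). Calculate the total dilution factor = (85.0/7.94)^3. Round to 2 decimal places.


Dilution factor calculation:
Single dilution = V_total / V_sample = 85.0 / 7.94 ≈ 10.70529
Number of dilutions = 3
Total DF = (85.0 / 7.94)^3 (full precision, rounded at the end) = 1226.86

1226.86


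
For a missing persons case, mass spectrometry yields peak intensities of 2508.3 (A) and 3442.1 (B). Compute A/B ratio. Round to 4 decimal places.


Spectral peak ratio:
Peak A = 2508.3 counts
Peak B = 3442.1 counts
Ratio = 2508.3 / 3442.1 = 0.7287

0.7287


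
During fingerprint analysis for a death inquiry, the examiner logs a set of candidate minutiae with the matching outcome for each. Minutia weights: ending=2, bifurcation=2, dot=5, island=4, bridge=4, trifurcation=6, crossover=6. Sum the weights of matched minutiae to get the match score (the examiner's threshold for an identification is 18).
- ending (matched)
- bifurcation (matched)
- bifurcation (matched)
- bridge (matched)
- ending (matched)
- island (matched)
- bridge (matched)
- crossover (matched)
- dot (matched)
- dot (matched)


Weighted minutiae match score:
  ending: matched, +2 (running total 2)
  bifurcation: matched, +2 (running total 4)
  bifurcation: matched, +2 (running total 6)
  bridge: matched, +4 (running total 10)
  ending: matched, +2 (running total 12)
  island: matched, +4 (running total 16)
  bridge: matched, +4 (running total 20)
  crossover: matched, +6 (running total 26)
  dot: matched, +5 (running total 31)
  dot: matched, +5 (running total 36)
Total score = 36
Threshold = 18; verdict = identification

36


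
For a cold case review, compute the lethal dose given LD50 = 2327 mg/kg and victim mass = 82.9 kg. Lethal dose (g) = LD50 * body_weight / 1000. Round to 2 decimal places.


Lethal dose calculation:
Lethal dose = LD50 * body_weight / 1000
= 2327 * 82.9 / 1000
= 192908.3 / 1000
= 192.91 g

192.91


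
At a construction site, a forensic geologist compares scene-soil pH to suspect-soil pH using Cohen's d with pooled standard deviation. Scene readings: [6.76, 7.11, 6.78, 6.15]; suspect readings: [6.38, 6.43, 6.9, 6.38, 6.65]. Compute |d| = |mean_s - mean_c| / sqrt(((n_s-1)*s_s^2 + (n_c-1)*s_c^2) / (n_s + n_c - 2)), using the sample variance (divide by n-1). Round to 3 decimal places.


Pooled-variance Cohen's d for soil pH comparison:
Scene mean = 26.8 / 4 = 6.7
Suspect mean = 32.74 / 5 = 6.548
Scene sample variance s_s^2 = 0.1602
Suspect sample variance s_c^2 = 0.05117
Pooled variance = ((n_s-1)*s_s^2 + (n_c-1)*s_c^2) / (n_s + n_c - 2) = 0.097897
Pooled SD = sqrt(0.097897) = 0.312885
Mean difference = 0.152
|d| = |0.152| / 0.312885 = 0.486

0.486


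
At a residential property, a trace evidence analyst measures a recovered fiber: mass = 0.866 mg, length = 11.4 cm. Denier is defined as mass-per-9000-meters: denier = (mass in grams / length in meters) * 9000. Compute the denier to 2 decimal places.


Denier calculation:
Mass in grams = 0.866 mg / 1000 = 0.000866 g
Length in meters = 11.4 cm / 100 = 0.114 m
Linear density = mass / length = 0.000866 / 0.114 = 0.00759649 g/m
Denier = (g/m) * 9000 = 0.00759649 * 9000 = 68.37

68.37


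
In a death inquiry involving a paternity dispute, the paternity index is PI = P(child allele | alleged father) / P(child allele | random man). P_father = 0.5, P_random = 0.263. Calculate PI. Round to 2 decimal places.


Paternity Index calculation:
PI = P(allele|father) / P(allele|random)
PI = 0.5 / 0.263
PI = 1.90

1.90


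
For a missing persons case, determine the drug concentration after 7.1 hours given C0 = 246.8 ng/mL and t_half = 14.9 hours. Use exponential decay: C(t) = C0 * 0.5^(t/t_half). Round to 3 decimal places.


Drug concentration decay:
Number of half-lives = t / t_half = 7.1 / 14.9 = 0.47651
Decay factor = 0.5^0.47651 = 0.71871415
C(t) = 246.8 * 0.71871415 = 177.379 ng/mL

177.379


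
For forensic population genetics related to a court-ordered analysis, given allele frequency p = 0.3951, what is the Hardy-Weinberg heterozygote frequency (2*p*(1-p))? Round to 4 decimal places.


Hardy-Weinberg heterozygote frequency:
q = 1 - p = 1 - 0.3951 = 0.6049
2pq = 2 * 0.3951 * 0.6049 = 0.4780

0.4780


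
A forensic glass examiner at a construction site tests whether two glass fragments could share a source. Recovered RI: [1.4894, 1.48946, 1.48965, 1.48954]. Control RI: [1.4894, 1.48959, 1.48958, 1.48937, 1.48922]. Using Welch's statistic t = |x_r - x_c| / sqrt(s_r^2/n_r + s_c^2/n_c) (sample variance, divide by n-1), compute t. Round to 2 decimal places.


Welch's t-criterion for glass RI comparison:
Recovered mean = sum / n_r = 5.95805 / 4 = 1.4895125
Control mean = sum / n_c = 7.44716 / 5 = 1.489432
Recovered sample variance s_r^2 = 1.16917e-08
Control sample variance s_c^2 = 2.417e-08
Welch SE (unpooled) = sqrt(s_r^2/n_r + s_c^2/n_c) = sqrt(2.92292e-09 + 4.834e-09) = sqrt(7.75692e-09) = 8.80734e-05
|mean_r - mean_c| = 8.05e-05
t = 8.05e-05 / 8.80734e-05 = 0.91

0.91


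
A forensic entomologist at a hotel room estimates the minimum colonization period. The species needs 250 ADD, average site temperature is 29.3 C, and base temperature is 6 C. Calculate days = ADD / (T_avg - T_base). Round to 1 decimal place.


Insect development time:
Effective temperature = avg_temp - T_base = 29.3 - 6 = 23.3 C
Days = ADD / effective_temp = 250 / 23.3 = 10.7 days

10.7


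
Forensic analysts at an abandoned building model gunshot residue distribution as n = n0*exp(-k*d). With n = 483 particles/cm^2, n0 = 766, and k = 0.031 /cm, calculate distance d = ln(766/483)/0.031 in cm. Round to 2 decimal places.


GSR distance calculation:
n0/n = 766 / 483 = 1.585921
ln(n0/n) = 0.461165
d = 0.461165 / 0.031 = 14.88 cm

14.88


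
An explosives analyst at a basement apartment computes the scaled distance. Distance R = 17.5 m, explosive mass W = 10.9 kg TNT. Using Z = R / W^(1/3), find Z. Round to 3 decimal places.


Scaled distance calculation:
W^(1/3) = 10.9^(1/3) = 2.21722
Z = R / W^(1/3) = 17.5 / 2.21722
Z = 7.893 m/kg^(1/3)

7.893


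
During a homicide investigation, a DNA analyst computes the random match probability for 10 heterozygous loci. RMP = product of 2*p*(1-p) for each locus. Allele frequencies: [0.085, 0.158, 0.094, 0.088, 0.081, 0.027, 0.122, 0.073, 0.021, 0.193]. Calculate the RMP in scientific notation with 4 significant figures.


Computing RMP for 10 loci:
Locus 1: 2 * 0.085 * 0.915 = 0.15555
Locus 2: 2 * 0.158 * 0.842 = 0.266072
Locus 3: 2 * 0.094 * 0.906 = 0.170328
Locus 4: 2 * 0.088 * 0.912 = 0.160512
Locus 5: 2 * 0.081 * 0.919 = 0.148878
Locus 6: 2 * 0.027 * 0.973 = 0.052542
Locus 7: 2 * 0.122 * 0.878 = 0.214232
Locus 8: 2 * 0.073 * 0.927 = 0.135342
Locus 9: 2 * 0.021 * 0.979 = 0.041118
Locus 10: 2 * 0.193 * 0.807 = 0.311502
RMP = 3.287e-09

3.287e-09


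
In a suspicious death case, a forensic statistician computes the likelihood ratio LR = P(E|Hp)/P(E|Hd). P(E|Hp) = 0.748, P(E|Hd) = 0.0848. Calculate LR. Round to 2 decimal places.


Likelihood ratio calculation:
LR = P(E|Hp) / P(E|Hd)
LR = 0.748 / 0.0848
LR = 8.82

8.82


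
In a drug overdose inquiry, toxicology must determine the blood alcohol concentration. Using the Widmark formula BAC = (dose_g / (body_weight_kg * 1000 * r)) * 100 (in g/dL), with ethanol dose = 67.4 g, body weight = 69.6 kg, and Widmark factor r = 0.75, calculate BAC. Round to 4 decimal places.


Applying the Widmark formula:
BAC = (dose_g / (body_wt * 1000 * r)) * 100
Denominator = 69.6 * 1000 * 0.75 = 52200
BAC = (67.4 / 52200) * 100
BAC = 0.1291 g/dL

0.1291


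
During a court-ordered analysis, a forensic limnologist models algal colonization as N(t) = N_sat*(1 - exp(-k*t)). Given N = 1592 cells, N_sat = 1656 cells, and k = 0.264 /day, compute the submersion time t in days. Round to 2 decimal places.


PMSI from diatom colonization curve:
N / N_sat = 1592 / 1656 = 0.961353
1 - N/N_sat = 0.038647
ln(1 - N/N_sat) = -3.253286
t = -ln(1 - N/N_sat) / k = -(-3.253286) / 0.264 = 12.32 days

12.32
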